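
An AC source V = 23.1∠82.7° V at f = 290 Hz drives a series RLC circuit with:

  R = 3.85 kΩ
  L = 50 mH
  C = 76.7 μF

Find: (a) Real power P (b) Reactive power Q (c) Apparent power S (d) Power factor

Step 1 — Angular frequency: ω = 2π·f = 2π·290 = 1822 rad/s.
Step 2 — Component impedances:
  R: Z = R = 3850 Ω
  L: Z = jωL = j·1822·0.05 = 0 + j91.11 Ω
  C: Z = 1/(jωC) = -j/(ω·C) = 0 - j7.155 Ω
Step 3 — Series combination: Z_total = R + L + C = 3850 + j83.95 Ω = 3851∠1.2° Ω.
Step 4 — Source phasor: V = 23.1∠82.7° V = 2.935 + j22.91 V.
Step 5 — Current: I = V / Z = 0.0008917 + j0.005932 A = 0.005999∠81.5° A.
Step 6 — Complex power: S = V·I* = 0.1385 + j0.003021 VA.
Step 7 — Real power: P = Re(S) = 0.1385 W.
Step 8 — Reactive power: Q = Im(S) = 0.003021 VAR.
Step 9 — Apparent power: |S| = 0.1386 VA.
Step 10 — Power factor: PF = P/|S| = 0.9998 (lagging).

(a) P = 0.1385 W  (b) Q = 0.003021 VAR  (c) S = 0.1386 VA  (d) PF = 0.9998 (lagging)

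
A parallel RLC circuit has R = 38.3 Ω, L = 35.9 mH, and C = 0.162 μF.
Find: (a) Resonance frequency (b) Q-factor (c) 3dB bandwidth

Step 1 — Resonance: ω₀ = 1/√(LC) = 1/√(0.0359·1.62e-07) = 1.311e+04 rad/s.
Step 2 — f₀ = ω₀/(2π) = 2087 Hz.
Step 3 — Parallel Q: Q = R/(ω₀L) = 38.3/(1.311e+04·0.0359) = 0.08136.
Step 4 — Bandwidth: Δω = ω₀/Q = 1.612e+05 rad/s; BW = Δω/(2π) = 2.565e+04 Hz.

(a) f₀ = 2087 Hz  (b) Q = 0.08136  (c) BW = 2.565e+04 Hz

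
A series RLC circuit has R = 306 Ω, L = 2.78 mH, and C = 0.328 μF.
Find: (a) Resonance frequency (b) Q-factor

Step 1 — Resonance condition Im(Z)=0 gives ω₀ = 1/√(LC).
Step 2 — ω₀ = 1/√(0.00278·3.28e-07) = 3.312e+04 rad/s.
Step 3 — f₀ = ω₀/(2π) = 5271 Hz.
Step 4 — Series Q: Q = ω₀L/R = 3.312e+04·0.00278/306 = 0.3009.

(a) f₀ = 5271 Hz  (b) Q = 0.3009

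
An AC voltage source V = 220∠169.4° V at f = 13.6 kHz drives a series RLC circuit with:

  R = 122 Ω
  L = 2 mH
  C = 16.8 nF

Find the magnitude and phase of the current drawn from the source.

Step 1 — Angular frequency: ω = 2π·f = 2π·1.36e+04 = 8.545e+04 rad/s.
Step 2 — Component impedances:
  R: Z = R = 122 Ω
  L: Z = jωL = j·8.545e+04·0.002 = 0 + j170.9 Ω
  C: Z = 1/(jωC) = -j/(ω·C) = 0 - j696.6 Ω
Step 3 — Series combination: Z_total = R + L + C = 122 - j525.7 Ω = 539.7∠-76.9° Ω.
Step 4 — Source phasor: V = 220∠169.4° V = -216.2 + j40.47 V.
Step 5 — Ohm's law: I = V / Z_total = (-216.2 + j40.47) / (122 - j525.7) = -0.1636 - j0.3734 A.
Step 6 — Convert to polar: |I| = 0.4077 A, ∠I = -113.7°.

I = 0.4077∠-113.7° A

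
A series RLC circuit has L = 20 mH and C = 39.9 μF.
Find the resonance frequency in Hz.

Step 1 — Resonance condition Im(Z)=0 gives ω₀ = 1/√(LC).
Step 2 — ω₀ = 1/√(0.02·3.99e-05) = 1119 rad/s.
Step 3 — f₀ = ω₀/(2π) = 178.2 Hz.

f₀ = 178.2 Hz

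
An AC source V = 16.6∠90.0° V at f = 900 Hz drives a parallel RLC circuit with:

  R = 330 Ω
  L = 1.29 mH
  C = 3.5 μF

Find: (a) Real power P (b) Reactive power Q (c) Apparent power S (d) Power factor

Step 1 — Angular frequency: ω = 2π·f = 2π·900 = 5655 rad/s.
Step 2 — Component impedances:
  R: Z = R = 330 Ω
  L: Z = jωL = j·5655·0.00129 = 0 + j7.295 Ω
  C: Z = 1/(jωC) = -j/(ω·C) = 0 - j50.53 Ω
Step 3 — Parallel combination: 1/Z_total = 1/R + 1/L + 1/C; Z_total = 0.2201 + j8.52 Ω = 8.523∠88.5° Ω.
Step 4 — Source phasor: V = 16.6∠90.0° V = 0 + j16.6 V.
Step 5 — Current: I = V / Z = 1.947 + j0.0503 A = 1.948∠1.5° A.
Step 6 — Complex power: S = V·I* = 0.835 + j32.32 VA.
Step 7 — Real power: P = Re(S) = 0.835 W.
Step 8 — Reactive power: Q = Im(S) = 32.32 VAR.
Step 9 — Apparent power: |S| = 32.33 VA.
Step 10 — Power factor: PF = P/|S| = 0.02583 (lagging).

(a) P = 0.835 W  (b) Q = 32.32 VAR  (c) S = 32.33 VA  (d) PF = 0.02583 (lagging)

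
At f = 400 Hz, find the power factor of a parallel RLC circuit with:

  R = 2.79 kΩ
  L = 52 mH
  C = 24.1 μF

Step 1 — Angular frequency: ω = 2π·f = 2π·400 = 2513 rad/s.
Step 2 — Component impedances:
  R: Z = R = 2790 Ω
  L: Z = jωL = j·2513·0.052 = 0 + j130.7 Ω
  C: Z = 1/(jωC) = -j/(ω·C) = 0 - j16.51 Ω
Step 3 — Parallel combination: 1/Z_total = 1/R + 1/L + 1/C; Z_total = 0.128 - j18.9 Ω = 18.9∠-89.6° Ω.
Step 4 — Power factor: PF = cos(φ) = Re(Z)/|Z| = 0.12799/18.897 = 0.006773.
Step 5 — Type: Im(Z) = -18.9 ⇒ leading (phase φ = -89.6°).

PF = 0.006773 (leading, φ = -89.6°)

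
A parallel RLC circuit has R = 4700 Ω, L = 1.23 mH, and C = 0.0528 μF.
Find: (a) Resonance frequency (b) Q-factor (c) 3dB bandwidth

Step 1 — Resonance: ω₀ = 1/√(LC) = 1/√(0.00123·5.28e-08) = 1.241e+05 rad/s.
Step 2 — f₀ = ω₀/(2π) = 1.975e+04 Hz.
Step 3 — Parallel Q: Q = R/(ω₀L) = 4700/(1.241e+05·0.00123) = 30.79.
Step 4 — Bandwidth: Δω = ω₀/Q = 4030 rad/s; BW = Δω/(2π) = 641.3 Hz.

(a) f₀ = 1.975e+04 Hz  (b) Q = 30.79  (c) BW = 641.3 Hz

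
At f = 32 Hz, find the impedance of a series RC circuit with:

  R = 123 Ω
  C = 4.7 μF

Step 1 — Angular frequency: ω = 2π·f = 2π·32 = 201.1 rad/s.
Step 2 — Component impedances:
  R: Z = R = 123 Ω
  C: Z = 1/(jωC) = -j/(ω·C) = 0 - j1058 Ω
Step 3 — Series combination: Z_total = R + C = 123 - j1058 Ω = 1065∠-83.4° Ω.

Z = 123 - j1058 Ω = 1065∠-83.4° Ω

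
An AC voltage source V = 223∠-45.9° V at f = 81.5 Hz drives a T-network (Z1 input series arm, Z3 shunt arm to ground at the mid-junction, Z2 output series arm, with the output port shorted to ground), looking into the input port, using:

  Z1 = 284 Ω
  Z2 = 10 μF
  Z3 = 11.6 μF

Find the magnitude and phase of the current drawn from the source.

Step 1 — Angular frequency: ω = 2π·f = 2π·81.5 = 512.1 rad/s.
Step 2 — Component impedances:
  Z1: Z = R = 284 Ω
  Z2: Z = 1/(jωC) = -j/(ω·C) = 0 - j195.3 Ω
  Z3: Z = 1/(jωC) = -j/(ω·C) = 0 - j168.3 Ω
Step 3 — With the output port shorted to ground, the output series arm Z2 runs from the junction to ground; the shunt arm Z3 also runs from the junction to ground. They appear in parallel: Z3 || Z2 = 0 - j90.41 Ω.
Step 4 — Series with input arm Z1: Z_in = Z1 + (Z3 || Z2) = 284 - j90.41 Ω = 298∠-17.7° Ω.
Step 5 — Source phasor: V = 223∠-45.9° V = 155.2 - j160.1 V.
Step 6 — Ohm's law: I = V / Z_total = (155.2 - j160.1) / (284 - j90.41) = 0.6591 - j0.354 A.
Step 7 — Convert to polar: |I| = 0.7482 A, ∠I = -28.2°.

I = 0.7482∠-28.2° A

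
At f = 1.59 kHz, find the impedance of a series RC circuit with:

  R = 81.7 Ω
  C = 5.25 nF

Step 1 — Angular frequency: ω = 2π·f = 2π·1590 = 9990 rad/s.
Step 2 — Component impedances:
  R: Z = R = 81.7 Ω
  C: Z = 1/(jωC) = -j/(ω·C) = 0 - j1.907e+04 Ω
Step 3 — Series combination: Z_total = R + C = 81.7 - j1.907e+04 Ω = 1.907e+04∠-89.8° Ω.

Z = 81.7 - j1.907e+04 Ω = 1.907e+04∠-89.8° Ω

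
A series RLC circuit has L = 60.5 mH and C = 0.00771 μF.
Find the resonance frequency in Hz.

Step 1 — Resonance condition Im(Z)=0 gives ω₀ = 1/√(LC).
Step 2 — ω₀ = 1/√(0.0605·7.71e-09) = 4.63e+04 rad/s.
Step 3 — f₀ = ω₀/(2π) = 7369 Hz.

f₀ = 7369 Hz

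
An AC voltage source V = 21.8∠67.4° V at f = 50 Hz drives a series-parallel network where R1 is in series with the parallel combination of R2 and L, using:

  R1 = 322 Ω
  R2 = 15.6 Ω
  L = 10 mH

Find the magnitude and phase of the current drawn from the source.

Step 1 — Angular frequency: ω = 2π·f = 2π·50 = 314.2 rad/s.
Step 2 — Component impedances:
  R1: Z = R = 322 Ω
  R2: Z = R = 15.6 Ω
  L: Z = jωL = j·314.2·0.01 = 0 + j3.142 Ω
Step 3 — Parallel branch: R2 || L = 1/(1/R2 + 1/L) = 0.608 + j3.019 Ω.
Step 4 — Series with R1: Z_total = R1 + (R2 || L) = 322.6 + j3.019 Ω = 322.6∠0.5° Ω.
Step 5 — Source phasor: V = 21.8∠67.4° V = 8.378 + j20.13 V.
Step 6 — Ohm's law: I = V / Z_total = (8.378 + j20.13) / (322.6 + j3.019) = 0.02655 + j0.06214 A.
Step 7 — Convert to polar: |I| = 0.06757 A, ∠I = 66.9°.

I = 0.06757∠66.9° A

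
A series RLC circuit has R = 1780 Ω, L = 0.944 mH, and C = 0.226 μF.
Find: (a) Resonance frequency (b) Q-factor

Step 1 — Resonance condition Im(Z)=0 gives ω₀ = 1/√(LC).
Step 2 — ω₀ = 1/√(0.000944·2.26e-07) = 6.846e+04 rad/s.
Step 3 — f₀ = ω₀/(2π) = 1.09e+04 Hz.
Step 4 — Series Q: Q = ω₀L/R = 6.846e+04·0.000944/1780 = 0.03631.

(a) f₀ = 1.09e+04 Hz  (b) Q = 0.03631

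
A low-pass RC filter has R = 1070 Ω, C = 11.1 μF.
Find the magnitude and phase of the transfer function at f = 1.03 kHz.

Step 1 — Angular frequency: ω = 2π·1030 = 6472 rad/s.
Step 2 — Transfer function: H(jω) = 1/(1 + jωRC).
Step 3 — Denominator: 1 + jωRC = 1 + j·6472·1070·1.11e-05 = 1 + j76.86.
Step 4 — H = 0.0001692 - j0.01301.
Step 5 — Magnitude: |H| = 0.01301 (-37.7 dB); phase: φ = -89.3°.

|H| = 0.01301 (-37.7 dB), φ = -89.3°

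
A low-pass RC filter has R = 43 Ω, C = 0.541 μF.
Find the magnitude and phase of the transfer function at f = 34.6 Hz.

Step 1 — Angular frequency: ω = 2π·34.6 = 217.4 rad/s.
Step 2 — Transfer function: H(jω) = 1/(1 + jωRC).
Step 3 — Denominator: 1 + jωRC = 1 + j·217.4·43·5.41e-07 = 1 + j0.005057.
Step 4 — H = 1 - j0.005057.
Step 5 — Magnitude: |H| = 1 (-0.0 dB); phase: φ = -0.3°.

|H| = 1 (-0.0 dB), φ = -0.3°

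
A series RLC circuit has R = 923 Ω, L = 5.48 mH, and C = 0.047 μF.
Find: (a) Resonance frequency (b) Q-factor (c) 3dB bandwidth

Step 1 — Resonance: ω₀ = 1/√(LC) = 1/√(0.00548·4.7e-08) = 6.231e+04 rad/s.
Step 2 — f₀ = ω₀/(2π) = 9917 Hz.
Step 3 — Series Q: Q = ω₀L/R = 6.231e+04·0.00548/923 = 0.3699.
Step 4 — Bandwidth: Δω = ω₀/Q = 1.684e+05 rad/s; BW = Δω/(2π) = 2.681e+04 Hz.

(a) f₀ = 9917 Hz  (b) Q = 0.3699  (c) BW = 2.681e+04 Hz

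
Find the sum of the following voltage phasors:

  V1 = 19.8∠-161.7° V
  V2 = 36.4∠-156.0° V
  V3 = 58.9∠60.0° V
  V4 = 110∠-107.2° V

Step 1 — Convert each phasor to rectangular form:
  V1 = 19.8·(cos(-161.7°) + j·sin(-161.7°)) = -18.8 - j6.217 V
  V2 = 36.4·(cos(-156.0°) + j·sin(-156.0°)) = -33.25 - j14.81 V
  V3 = 58.9·(cos(60.0°) + j·sin(60.0°)) = 29.45 + j51.01 V
  V4 = 110·(cos(-107.2°) + j·sin(-107.2°)) = -32.53 - j105.1 V
Step 2 — Sum components: V_total = -55.13 - j75.09 V.
Step 3 — Convert to polar: |V_total| = 93.16 V, ∠V_total = -126.3°.

V_total = 93.16∠-126.3° V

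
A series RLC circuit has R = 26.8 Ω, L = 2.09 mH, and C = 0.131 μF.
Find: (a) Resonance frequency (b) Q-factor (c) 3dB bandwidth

Step 1 — Resonance condition Im(Z)=0 gives ω₀ = 1/√(LC).
Step 2 — ω₀ = 1/√(0.00209·1.31e-07) = 6.044e+04 rad/s.
Step 3 — f₀ = ω₀/(2π) = 9619 Hz.
Step 4 — Series Q: Q = ω₀L/R = 6.044e+04·0.00209/26.8 = 4.713.
Step 5 — 3dB bandwidth: Δω = ω₀/Q = 1.282e+04 rad/s; BW = Δω/(2π) = 2041 Hz.

(a) f₀ = 9619 Hz  (b) Q = 4.713  (c) BW = 2041 Hz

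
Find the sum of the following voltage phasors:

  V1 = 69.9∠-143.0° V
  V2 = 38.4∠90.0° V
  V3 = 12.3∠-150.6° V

Step 1 — Convert each phasor to rectangular form:
  V1 = 69.9·(cos(-143.0°) + j·sin(-143.0°)) = -55.82 - j42.07 V
  V2 = 38.4·(cos(90.0°) + j·sin(90.0°)) = 0 + j38.4 V
  V3 = 12.3·(cos(-150.6°) + j·sin(-150.6°)) = -10.72 - j6.038 V
Step 2 — Sum components: V_total = -66.54 - j9.705 V.
Step 3 — Convert to polar: |V_total| = 67.24 V, ∠V_total = -171.7°.

V_total = 67.24∠-171.7° V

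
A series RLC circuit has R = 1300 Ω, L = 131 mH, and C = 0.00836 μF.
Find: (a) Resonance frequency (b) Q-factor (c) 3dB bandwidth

Step 1 — Resonance condition Im(Z)=0 gives ω₀ = 1/√(LC).
Step 2 — ω₀ = 1/√(0.131·8.36e-09) = 3.022e+04 rad/s.
Step 3 — f₀ = ω₀/(2π) = 4809 Hz.
Step 4 — Series Q: Q = ω₀L/R = 3.022e+04·0.131/1300 = 3.045.
Step 5 — 3dB bandwidth: Δω = ω₀/Q = 9924 rad/s; BW = Δω/(2π) = 1579 Hz.

(a) f₀ = 4809 Hz  (b) Q = 3.045  (c) BW = 1579 Hz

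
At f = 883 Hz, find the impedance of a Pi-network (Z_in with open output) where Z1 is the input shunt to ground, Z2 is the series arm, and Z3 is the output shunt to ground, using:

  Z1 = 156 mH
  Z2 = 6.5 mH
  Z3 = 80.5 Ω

Step 1 — Angular frequency: ω = 2π·f = 2π·883 = 5548 rad/s.
Step 2 — Component impedances:
  Z1: Z = jωL = j·5548·0.156 = 0 + j865.5 Ω
  Z2: Z = jωL = j·5548·0.0065 = 0 + j36.06 Ω
  Z3: Z = R = 80.5 Ω
Step 3 — With open output, the series arm Z2 and the output shunt Z3 appear in series to ground: Z2 + Z3 = 80.5 + j36.06 Ω.
Step 4 — Parallel with input shunt Z1: Z_in = Z1 || (Z2 + Z3) = 73.6 + j41.19 Ω = 84.34∠29.2° Ω.

Z = 73.6 + j41.19 Ω = 84.34∠29.2° Ω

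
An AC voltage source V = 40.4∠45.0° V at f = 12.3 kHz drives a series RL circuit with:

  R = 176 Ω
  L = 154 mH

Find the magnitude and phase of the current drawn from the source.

Step 1 — Angular frequency: ω = 2π·f = 2π·1.23e+04 = 7.728e+04 rad/s.
Step 2 — Component impedances:
  R: Z = R = 176 Ω
  L: Z = jωL = j·7.728e+04·0.154 = 0 + j1.19e+04 Ω
Step 3 — Series combination: Z_total = R + L = 176 + j1.19e+04 Ω = 1.19e+04∠89.2° Ω.
Step 4 — Source phasor: V = 40.4∠45.0° V = 28.57 + j28.57 V.
Step 5 — Ohm's law: I = V / Z_total = (28.57 + j28.57) / (176 + j1.19e+04) = 0.002435 - j0.002364 A.
Step 6 — Convert to polar: |I| = 0.003394 A, ∠I = -44.2°.

I = 0.003394∠-44.2° A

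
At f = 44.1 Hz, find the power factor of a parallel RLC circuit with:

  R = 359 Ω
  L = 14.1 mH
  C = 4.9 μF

Step 1 — Angular frequency: ω = 2π·f = 2π·44.1 = 277.1 rad/s.
Step 2 — Component impedances:
  R: Z = R = 359 Ω
  L: Z = jωL = j·277.1·0.0141 = 0 + j3.907 Ω
  C: Z = 1/(jωC) = -j/(ω·C) = 0 - j736.5 Ω
Step 3 — Parallel combination: 1/Z_total = 1/R + 1/L + 1/C; Z_total = 0.04297 + j3.927 Ω = 3.928∠89.4° Ω.
Step 4 — Power factor: PF = cos(φ) = Re(Z)/|Z| = 0.04297/3.928 = 0.01094.
Step 5 — Type: Im(Z) = 3.927 ⇒ lagging (phase φ = 89.4°).

PF = 0.01094 (lagging, φ = 89.4°)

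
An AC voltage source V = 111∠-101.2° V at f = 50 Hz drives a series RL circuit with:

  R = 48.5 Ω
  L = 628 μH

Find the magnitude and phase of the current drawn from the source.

Step 1 — Angular frequency: ω = 2π·f = 2π·50 = 314.2 rad/s.
Step 2 — Component impedances:
  R: Z = R = 48.5 Ω
  L: Z = jωL = j·314.2·0.000628 = 0 + j0.1973 Ω
Step 3 — Series combination: Z_total = R + L = 48.5 + j0.1973 Ω = 48.5∠0.2° Ω.
Step 4 — Source phasor: V = 111∠-101.2° V = -21.56 - j108.9 V.
Step 5 — Ohm's law: I = V / Z_total = (-21.56 - j108.9) / (48.5 + j0.1973) = -0.4537 - j2.243 A.
Step 6 — Convert to polar: |I| = 2.289 A, ∠I = -101.4°.

I = 2.289∠-101.4° A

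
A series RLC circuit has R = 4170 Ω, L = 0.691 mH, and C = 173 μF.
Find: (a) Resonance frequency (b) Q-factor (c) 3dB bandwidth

Step 1 — Resonance: ω₀ = 1/√(LC) = 1/√(0.000691·0.000173) = 2892 rad/s.
Step 2 — f₀ = ω₀/(2π) = 460.3 Hz.
Step 3 — Series Q: Q = ω₀L/R = 2892·0.000691/4170 = 0.0004793.
Step 4 — Bandwidth: Δω = ω₀/Q = 6.035e+06 rad/s; BW = Δω/(2π) = 9.605e+05 Hz.

(a) f₀ = 460.3 Hz  (b) Q = 0.0004793  (c) BW = 9.605e+05 Hz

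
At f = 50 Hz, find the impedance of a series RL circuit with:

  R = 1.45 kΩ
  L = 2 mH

Step 1 — Angular frequency: ω = 2π·f = 2π·50 = 314.2 rad/s.
Step 2 — Component impedances:
  R: Z = R = 1450 Ω
  L: Z = jωL = j·314.2·0.002 = 0 + j0.6283 Ω
Step 3 — Series combination: Z_total = R + L = 1450 + j0.6283 Ω = 1450∠0.0° Ω.

Z = 1450 + j0.6283 Ω = 1450∠0.0° Ω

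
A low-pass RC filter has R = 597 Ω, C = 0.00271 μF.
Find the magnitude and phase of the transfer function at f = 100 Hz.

Step 1 — Angular frequency: ω = 2π·100 = 628.3 rad/s.
Step 2 — Transfer function: H(jω) = 1/(1 + jωRC).
Step 3 — Denominator: 1 + jωRC = 1 + j·628.3·597·2.71e-09 = 1 + j0.001017.
Step 4 — H = 1 - j0.001017.
Step 5 — Magnitude: |H| = 1 (-0.0 dB); phase: φ = -0.1°.

|H| = 1 (-0.0 dB), φ = -0.1°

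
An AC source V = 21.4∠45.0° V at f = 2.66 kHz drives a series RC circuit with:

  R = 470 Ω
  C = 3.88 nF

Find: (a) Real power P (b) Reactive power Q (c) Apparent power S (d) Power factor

Step 1 — Angular frequency: ω = 2π·f = 2π·2660 = 1.671e+04 rad/s.
Step 2 — Component impedances:
  R: Z = R = 470 Ω
  C: Z = 1/(jωC) = -j/(ω·C) = 0 - j1.542e+04 Ω
Step 3 — Series combination: Z_total = R + C = 470 - j1.542e+04 Ω = 1.543e+04∠-88.3° Ω.
Step 4 — Source phasor: V = 21.4∠45.0° V = 15.13 + j15.13 V.
Step 5 — Current: I = V / Z = -0.0009505 + j0.00101 A = 0.001387∠133.3° A.
Step 6 — Complex power: S = V·I* = 0.0009043 - j0.02967 VA.
Step 7 — Real power: P = Re(S) = 0.0009043 W.
Step 8 — Reactive power: Q = Im(S) = -0.02967 VAR.
Step 9 — Apparent power: |S| = 0.02968 VA.
Step 10 — Power factor: PF = P/|S| = 0.03046 (leading).

(a) P = 0.0009043 W  (b) Q = -0.02967 VAR  (c) S = 0.02968 VA  (d) PF = 0.03046 (leading)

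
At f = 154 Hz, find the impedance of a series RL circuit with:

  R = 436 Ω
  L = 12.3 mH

Step 1 — Angular frequency: ω = 2π·f = 2π·154 = 967.6 rad/s.
Step 2 — Component impedances:
  R: Z = R = 436 Ω
  L: Z = jωL = j·967.6·0.0123 = 0 + j11.9 Ω
Step 3 — Series combination: Z_total = R + L = 436 + j11.9 Ω = 436.2∠1.6° Ω.

Z = 436 + j11.9 Ω = 436.2∠1.6° Ω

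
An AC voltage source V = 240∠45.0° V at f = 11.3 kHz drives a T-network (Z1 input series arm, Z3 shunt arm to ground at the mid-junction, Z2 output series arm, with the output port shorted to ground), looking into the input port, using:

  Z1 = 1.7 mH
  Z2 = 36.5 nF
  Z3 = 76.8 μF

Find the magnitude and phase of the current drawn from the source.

Step 1 — Angular frequency: ω = 2π·f = 2π·1.13e+04 = 7.1e+04 rad/s.
Step 2 — Component impedances:
  Z1: Z = jωL = j·7.1e+04·0.0017 = 0 + j120.7 Ω
  Z2: Z = 1/(jωC) = -j/(ω·C) = 0 - j385.9 Ω
  Z3: Z = 1/(jωC) = -j/(ω·C) = 0 - j0.1834 Ω
Step 3 — With the output port shorted to ground, the output series arm Z2 runs from the junction to ground; the shunt arm Z3 also runs from the junction to ground. They appear in parallel: Z3 || Z2 = 0 - j0.1833 Ω.
Step 4 — Series with input arm Z1: Z_in = Z1 + (Z3 || Z2) = 0 + j120.5 Ω = 120.5∠90.0° Ω.
Step 5 — Source phasor: V = 240∠45.0° V = 169.7 + j169.7 V.
Step 6 — Ohm's law: I = V / Z_total = (169.7 + j169.7) / (0 + j120.5) = 1.408 - j1.408 A.
Step 7 — Convert to polar: |I| = 1.991 A, ∠I = -45.0°.

I = 1.991∠-45.0° A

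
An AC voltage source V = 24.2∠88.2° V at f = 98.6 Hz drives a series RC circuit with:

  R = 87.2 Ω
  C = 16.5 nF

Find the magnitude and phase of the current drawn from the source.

Step 1 — Angular frequency: ω = 2π·f = 2π·98.6 = 619.5 rad/s.
Step 2 — Component impedances:
  R: Z = R = 87.2 Ω
  C: Z = 1/(jωC) = -j/(ω·C) = 0 - j9.783e+04 Ω
Step 3 — Series combination: Z_total = R + C = 87.2 - j9.783e+04 Ω = 9.783e+04∠-89.9° Ω.
Step 4 — Source phasor: V = 24.2∠88.2° V = 0.7601 + j24.19 V.
Step 5 — Ohm's law: I = V / Z_total = (0.7601 + j24.19) / (87.2 - j9.783e+04) = -0.0002472 + j7.991e-06 A.
Step 6 — Convert to polar: |I| = 0.0002474 A, ∠I = 178.1°.

I = 0.0002474∠178.1° A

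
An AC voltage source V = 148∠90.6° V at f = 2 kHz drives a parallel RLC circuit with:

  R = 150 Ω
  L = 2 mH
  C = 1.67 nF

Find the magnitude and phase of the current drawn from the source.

Step 1 — Angular frequency: ω = 2π·f = 2π·2000 = 1.257e+04 rad/s.
Step 2 — Component impedances:
  R: Z = R = 150 Ω
  L: Z = jωL = j·1.257e+04·0.002 = 0 + j25.13 Ω
  C: Z = 1/(jωC) = -j/(ω·C) = 0 - j4.765e+04 Ω
Step 3 — Parallel combination: 1/Z_total = 1/R + 1/L + 1/C; Z_total = 4.1 + j24.46 Ω = 24.8∠80.5° Ω.
Step 4 — Source phasor: V = 148∠90.6° V = -1.55 + j148 V.
Step 5 — Ohm's law: I = V / Z_total = (-1.55 + j148) / (4.1 + j24.46) = 5.875 + j1.048 A.
Step 6 — Convert to polar: |I| = 5.968 A, ∠I = 10.1°.

I = 5.968∠10.1° A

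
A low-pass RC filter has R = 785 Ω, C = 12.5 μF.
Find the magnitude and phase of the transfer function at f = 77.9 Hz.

Step 1 — Angular frequency: ω = 2π·77.9 = 489.5 rad/s.
Step 2 — Transfer function: H(jω) = 1/(1 + jωRC).
Step 3 — Denominator: 1 + jωRC = 1 + j·489.5·785·1.25e-05 = 1 + j4.803.
Step 4 — H = 0.04155 - j0.1996.
Step 5 — Magnitude: |H| = 0.2038 (-13.8 dB); phase: φ = -78.2°.

|H| = 0.2038 (-13.8 dB), φ = -78.2°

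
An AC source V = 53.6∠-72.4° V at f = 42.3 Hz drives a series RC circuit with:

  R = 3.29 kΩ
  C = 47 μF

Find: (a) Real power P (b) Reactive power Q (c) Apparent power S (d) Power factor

Step 1 — Angular frequency: ω = 2π·f = 2π·42.3 = 265.8 rad/s.
Step 2 — Component impedances:
  R: Z = R = 3290 Ω
  C: Z = 1/(jωC) = -j/(ω·C) = 0 - j80.05 Ω
Step 3 — Series combination: Z_total = R + C = 3290 - j80.05 Ω = 3291∠-1.4° Ω.
Step 4 — Source phasor: V = 53.6∠-72.4° V = 16.21 - j51.09 V.
Step 5 — Current: I = V / Z = 0.005301 - j0.0154 A = 0.01629∠-71.0° A.
Step 6 — Complex power: S = V·I* = 0.8727 - j0.02124 VA.
Step 7 — Real power: P = Re(S) = 0.8727 W.
Step 8 — Reactive power: Q = Im(S) = -0.02124 VAR.
Step 9 — Apparent power: |S| = 0.873 VA.
Step 10 — Power factor: PF = P/|S| = 0.9997 (leading).

(a) P = 0.8727 W  (b) Q = -0.02124 VAR  (c) S = 0.873 VA  (d) PF = 0.9997 (leading)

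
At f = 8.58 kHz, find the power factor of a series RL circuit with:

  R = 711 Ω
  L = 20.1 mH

Step 1 — Angular frequency: ω = 2π·f = 2π·8580 = 5.391e+04 rad/s.
Step 2 — Component impedances:
  R: Z = R = 711 Ω
  L: Z = jωL = j·5.391e+04·0.0201 = 0 + j1084 Ω
Step 3 — Series combination: Z_total = R + L = 711 + j1084 Ω = 1296∠56.7° Ω.
Step 4 — Power factor: PF = cos(φ) = Re(Z)/|Z| = 711/1296 = 0.5486.
Step 5 — Type: Im(Z) = 1084 ⇒ lagging (phase φ = 56.7°).

PF = 0.5486 (lagging, φ = 56.7°)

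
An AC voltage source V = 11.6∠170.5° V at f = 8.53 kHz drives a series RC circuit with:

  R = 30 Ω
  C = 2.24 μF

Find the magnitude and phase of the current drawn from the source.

Step 1 — Angular frequency: ω = 2π·f = 2π·8530 = 5.36e+04 rad/s.
Step 2 — Component impedances:
  R: Z = R = 30 Ω
  C: Z = 1/(jωC) = -j/(ω·C) = 0 - j8.33 Ω
Step 3 — Series combination: Z_total = R + C = 30 - j8.33 Ω = 31.13∠-15.5° Ω.
Step 4 — Source phasor: V = 11.6∠170.5° V = -11.44 + j1.915 V.
Step 5 — Ohm's law: I = V / Z_total = (-11.44 + j1.915) / (30 - j8.33) = -0.3705 - j0.03906 A.
Step 6 — Convert to polar: |I| = 0.3726 A, ∠I = -174.0°.

I = 0.3726∠-174.0° A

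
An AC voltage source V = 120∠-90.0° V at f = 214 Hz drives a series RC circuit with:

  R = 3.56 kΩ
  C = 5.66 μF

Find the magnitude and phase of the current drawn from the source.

Step 1 — Angular frequency: ω = 2π·f = 2π·214 = 1345 rad/s.
Step 2 — Component impedances:
  R: Z = R = 3560 Ω
  C: Z = 1/(jωC) = -j/(ω·C) = 0 - j131.4 Ω
Step 3 — Series combination: Z_total = R + C = 3560 - j131.4 Ω = 3562∠-2.1° Ω.
Step 4 — Source phasor: V = 120∠-90.0° V = 0 - j120 V.
Step 5 — Ohm's law: I = V / Z_total = (0 - j120) / (3560 - j131.4) = 0.001242 - j0.03366 A.
Step 6 — Convert to polar: |I| = 0.03368 A, ∠I = -87.9°.

I = 0.03368∠-87.9° A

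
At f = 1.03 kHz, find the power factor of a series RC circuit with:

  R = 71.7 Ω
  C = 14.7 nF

Step 1 — Angular frequency: ω = 2π·f = 2π·1030 = 6472 rad/s.
Step 2 — Component impedances:
  R: Z = R = 71.7 Ω
  C: Z = 1/(jωC) = -j/(ω·C) = 0 - j1.051e+04 Ω
Step 3 — Series combination: Z_total = R + C = 71.7 - j1.051e+04 Ω = 1.051e+04∠-89.6° Ω.
Step 4 — Power factor: PF = cos(φ) = Re(Z)/|Z| = 71.7/10512 = 0.006821.
Step 5 — Type: Im(Z) = -1.051e+04 ⇒ leading (phase φ = -89.6°).

PF = 0.006821 (leading, φ = -89.6°)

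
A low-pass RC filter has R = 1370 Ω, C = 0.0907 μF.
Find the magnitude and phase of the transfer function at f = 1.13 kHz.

Step 1 — Angular frequency: ω = 2π·1130 = 7100 rad/s.
Step 2 — Transfer function: H(jω) = 1/(1 + jωRC).
Step 3 — Denominator: 1 + jωRC = 1 + j·7100·1370·9.07e-08 = 1 + j0.8822.
Step 4 — H = 0.5623 - j0.4961.
Step 5 — Magnitude: |H| = 0.7499 (-2.5 dB); phase: φ = -41.4°.

|H| = 0.7499 (-2.5 dB), φ = -41.4°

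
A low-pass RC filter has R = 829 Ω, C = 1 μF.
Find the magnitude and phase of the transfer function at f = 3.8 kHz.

Step 1 — Angular frequency: ω = 2π·3800 = 2.388e+04 rad/s.
Step 2 — Transfer function: H(jω) = 1/(1 + jωRC).
Step 3 — Denominator: 1 + jωRC = 1 + j·2.388e+04·829·1e-06 = 1 + j19.79.
Step 4 — H = 0.002546 - j0.05039.
Step 5 — Magnitude: |H| = 0.05046 (-25.9 dB); phase: φ = -87.1°.

|H| = 0.05046 (-25.9 dB), φ = -87.1°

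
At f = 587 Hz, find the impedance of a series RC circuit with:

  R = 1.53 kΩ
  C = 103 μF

Step 1 — Angular frequency: ω = 2π·f = 2π·587 = 3688 rad/s.
Step 2 — Component impedances:
  R: Z = R = 1530 Ω
  C: Z = 1/(jωC) = -j/(ω·C) = 0 - j2.632 Ω
Step 3 — Series combination: Z_total = R + C = 1530 - j2.632 Ω = 1530∠-0.1° Ω.

Z = 1530 - j2.632 Ω = 1530∠-0.1° Ω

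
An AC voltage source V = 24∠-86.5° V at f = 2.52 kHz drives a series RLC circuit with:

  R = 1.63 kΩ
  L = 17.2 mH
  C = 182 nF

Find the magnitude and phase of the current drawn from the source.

Step 1 — Angular frequency: ω = 2π·f = 2π·2520 = 1.583e+04 rad/s.
Step 2 — Component impedances:
  R: Z = R = 1630 Ω
  L: Z = jωL = j·1.583e+04·0.0172 = 0 + j272.3 Ω
  C: Z = 1/(jωC) = -j/(ω·C) = 0 - j347 Ω
Step 3 — Series combination: Z_total = R + L + C = 1630 - j74.68 Ω = 1632∠-2.6° Ω.
Step 4 — Source phasor: V = 24∠-86.5° V = 1.465 - j23.96 V.
Step 5 — Ohm's law: I = V / Z_total = (1.465 - j23.96) / (1630 - j74.68) = 0.001569 - j0.01462 A.
Step 6 — Convert to polar: |I| = 0.01471 A, ∠I = -83.9°.

I = 0.01471∠-83.9° A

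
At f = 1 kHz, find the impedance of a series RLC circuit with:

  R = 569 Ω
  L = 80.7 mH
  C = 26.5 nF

Step 1 — Angular frequency: ω = 2π·f = 2π·1000 = 6283 rad/s.
Step 2 — Component impedances:
  R: Z = R = 569 Ω
  L: Z = jωL = j·6283·0.0807 = 0 + j507.1 Ω
  C: Z = 1/(jωC) = -j/(ω·C) = 0 - j6006 Ω
Step 3 — Series combination: Z_total = R + L + C = 569 - j5499 Ω = 5528∠-84.1° Ω.

Z = 569 - j5499 Ω = 5528∠-84.1° Ω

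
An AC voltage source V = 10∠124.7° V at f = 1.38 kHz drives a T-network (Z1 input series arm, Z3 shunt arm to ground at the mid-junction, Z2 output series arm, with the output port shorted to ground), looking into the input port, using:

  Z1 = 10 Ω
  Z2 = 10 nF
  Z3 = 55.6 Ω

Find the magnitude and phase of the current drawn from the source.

Step 1 — Angular frequency: ω = 2π·f = 2π·1380 = 8671 rad/s.
Step 2 — Component impedances:
  Z1: Z = R = 10 Ω
  Z2: Z = 1/(jωC) = -j/(ω·C) = 0 - j1.153e+04 Ω
  Z3: Z = R = 55.6 Ω
Step 3 — With the output port shorted to ground, the output series arm Z2 runs from the junction to ground; the shunt arm Z3 also runs from the junction to ground. They appear in parallel: Z3 || Z2 = 55.6 - j0.268 Ω.
Step 4 — Series with input arm Z1: Z_in = Z1 + (Z3 || Z2) = 65.6 - j0.268 Ω = 65.6∠-0.2° Ω.
Step 5 — Source phasor: V = 10∠124.7° V = -5.693 + j8.221 V.
Step 6 — Ohm's law: I = V / Z_total = (-5.693 + j8.221) / (65.6 - j0.268) = -0.08729 + j0.125 A.
Step 7 — Convert to polar: |I| = 0.1524 A, ∠I = 124.9°.

I = 0.1524∠124.9° A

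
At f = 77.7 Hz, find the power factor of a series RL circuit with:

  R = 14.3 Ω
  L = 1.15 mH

Step 1 — Angular frequency: ω = 2π·f = 2π·77.7 = 488.2 rad/s.
Step 2 — Component impedances:
  R: Z = R = 14.3 Ω
  L: Z = jωL = j·488.2·0.00115 = 0 + j0.5614 Ω
Step 3 — Series combination: Z_total = R + L = 14.3 + j0.5614 Ω = 14.31∠2.2° Ω.
Step 4 — Power factor: PF = cos(φ) = Re(Z)/|Z| = 14.3/14.311 = 0.9992.
Step 5 — Type: Im(Z) = 0.5614 ⇒ lagging (phase φ = 2.2°).

PF = 0.9992 (lagging, φ = 2.2°)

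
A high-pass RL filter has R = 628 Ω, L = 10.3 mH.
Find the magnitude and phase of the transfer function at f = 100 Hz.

Step 1 — Angular frequency: ω = 2π·100 = 628.3 rad/s.
Step 2 — Transfer function: H(jω) = jωL/(R + jωL).
Step 3 — Numerator jωL = j·6.472; denominator R + jωL = 628 + j6.472.
Step 4 — H = 0.0001062 + j0.0103.
Step 5 — Magnitude: |H| = 0.0103 (-39.7 dB); phase: φ = 89.4°.

|H| = 0.0103 (-39.7 dB), φ = 89.4°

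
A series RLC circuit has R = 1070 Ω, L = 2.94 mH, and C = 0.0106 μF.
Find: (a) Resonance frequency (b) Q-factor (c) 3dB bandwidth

Step 1 — Resonance condition Im(Z)=0 gives ω₀ = 1/√(LC).
Step 2 — ω₀ = 1/√(0.00294·1.06e-08) = 1.791e+05 rad/s.
Step 3 — f₀ = ω₀/(2π) = 2.851e+04 Hz.
Step 4 — Series Q: Q = ω₀L/R = 1.791e+05·0.00294/1070 = 0.4922.
Step 5 — 3dB bandwidth: Δω = ω₀/Q = 3.639e+05 rad/s; BW = Δω/(2π) = 5.792e+04 Hz.

(a) f₀ = 2.851e+04 Hz  (b) Q = 0.4922  (c) BW = 5.792e+04 Hz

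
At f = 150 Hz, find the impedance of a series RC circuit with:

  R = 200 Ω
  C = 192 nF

Step 1 — Angular frequency: ω = 2π·f = 2π·150 = 942.5 rad/s.
Step 2 — Component impedances:
  R: Z = R = 200 Ω
  C: Z = 1/(jωC) = -j/(ω·C) = 0 - j5526 Ω
Step 3 — Series combination: Z_total = R + C = 200 - j5526 Ω = 5530∠-87.9° Ω.

Z = 200 - j5526 Ω = 5530∠-87.9° Ω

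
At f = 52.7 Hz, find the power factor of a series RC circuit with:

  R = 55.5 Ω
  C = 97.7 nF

Step 1 — Angular frequency: ω = 2π·f = 2π·52.7 = 331.1 rad/s.
Step 2 — Component impedances:
  R: Z = R = 55.5 Ω
  C: Z = 1/(jωC) = -j/(ω·C) = 0 - j3.091e+04 Ω
Step 3 — Series combination: Z_total = R + C = 55.5 - j3.091e+04 Ω = 3.091e+04∠-89.9° Ω.
Step 4 — Power factor: PF = cos(φ) = Re(Z)/|Z| = 55.5/30911 = 0.001795.
Step 5 — Type: Im(Z) = -3.091e+04 ⇒ leading (phase φ = -89.9°).

PF = 0.001795 (leading, φ = -89.9°)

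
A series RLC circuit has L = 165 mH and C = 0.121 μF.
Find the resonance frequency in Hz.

Step 1 — Resonance condition Im(Z)=0 gives ω₀ = 1/√(LC).
Step 2 — ω₀ = 1/√(0.165·1.21e-07) = 7077 rad/s.
Step 3 — f₀ = ω₀/(2π) = 1126 Hz.

f₀ = 1126 Hz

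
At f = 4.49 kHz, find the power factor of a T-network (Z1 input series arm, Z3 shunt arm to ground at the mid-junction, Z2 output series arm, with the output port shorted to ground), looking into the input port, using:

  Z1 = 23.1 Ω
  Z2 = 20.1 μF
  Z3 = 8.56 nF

Step 1 — Angular frequency: ω = 2π·f = 2π·4490 = 2.821e+04 rad/s.
Step 2 — Component impedances:
  Z1: Z = R = 23.1 Ω
  Z2: Z = 1/(jωC) = -j/(ω·C) = 0 - j1.764 Ω
  Z3: Z = 1/(jωC) = -j/(ω·C) = 0 - j4141 Ω
Step 3 — With the output port shorted to ground, the output series arm Z2 runs from the junction to ground; the shunt arm Z3 also runs from the junction to ground. They appear in parallel: Z3 || Z2 = 0 - j1.763 Ω.
Step 4 — Series with input arm Z1: Z_in = Z1 + (Z3 || Z2) = 23.1 - j1.763 Ω = 23.17∠-4.4° Ω.
Step 5 — Power factor: PF = cos(φ) = Re(Z)/|Z| = 23.1/23.167 = 0.9971.
Step 6 — Type: Im(Z) = -1.763 ⇒ leading (phase φ = -4.4°).

PF = 0.9971 (leading, φ = -4.4°)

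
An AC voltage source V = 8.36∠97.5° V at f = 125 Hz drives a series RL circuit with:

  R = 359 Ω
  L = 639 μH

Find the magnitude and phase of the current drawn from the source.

Step 1 — Angular frequency: ω = 2π·f = 2π·125 = 785.4 rad/s.
Step 2 — Component impedances:
  R: Z = R = 359 Ω
  L: Z = jωL = j·785.4·0.000639 = 0 + j0.5019 Ω
Step 3 — Series combination: Z_total = R + L = 359 + j0.5019 Ω = 359∠0.1° Ω.
Step 4 — Source phasor: V = 8.36∠97.5° V = -1.091 + j8.288 V.
Step 5 — Ohm's law: I = V / Z_total = (-1.091 + j8.288) / (359 + j0.5019) = -0.003007 + j0.02309 A.
Step 6 — Convert to polar: |I| = 0.02329 A, ∠I = 97.4°.

I = 0.02329∠97.4° A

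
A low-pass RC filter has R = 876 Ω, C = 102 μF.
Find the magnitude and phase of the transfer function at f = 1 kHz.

Step 1 — Angular frequency: ω = 2π·1000 = 6283 rad/s.
Step 2 — Transfer function: H(jω) = 1/(1 + jωRC).
Step 3 — Denominator: 1 + jωRC = 1 + j·6283·876·0.000102 = 1 + j561.4.
Step 4 — H = 3.173e-06 - j0.001781.
Step 5 — Magnitude: |H| = 0.001781 (-55.0 dB); phase: φ = -89.9°.

|H| = 0.001781 (-55.0 dB), φ = -89.9°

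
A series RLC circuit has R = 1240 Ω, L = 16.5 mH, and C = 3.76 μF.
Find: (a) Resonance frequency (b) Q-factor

Step 1 — Resonance condition Im(Z)=0 gives ω₀ = 1/√(LC).
Step 2 — ω₀ = 1/√(0.0165·3.76e-06) = 4015 rad/s.
Step 3 — f₀ = ω₀/(2π) = 639 Hz.
Step 4 — Series Q: Q = ω₀L/R = 4015·0.0165/1240 = 0.05342.

(a) f₀ = 639 Hz  (b) Q = 0.05342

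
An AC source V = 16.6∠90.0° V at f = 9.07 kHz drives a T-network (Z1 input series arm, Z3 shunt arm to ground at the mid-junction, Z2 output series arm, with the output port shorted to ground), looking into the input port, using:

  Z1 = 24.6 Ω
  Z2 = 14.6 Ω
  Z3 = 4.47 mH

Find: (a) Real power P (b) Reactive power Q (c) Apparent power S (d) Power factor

Step 1 — Angular frequency: ω = 2π·f = 2π·9070 = 5.699e+04 rad/s.
Step 2 — Component impedances:
  Z1: Z = R = 24.6 Ω
  Z2: Z = R = 14.6 Ω
  Z3: Z = jωL = j·5.699e+04·0.00447 = 0 + j254.7 Ω
Step 3 — With the output port shorted to ground, the output series arm Z2 runs from the junction to ground; the shunt arm Z3 also runs from the junction to ground. They appear in parallel: Z3 || Z2 = 14.55 + j0.834 Ω.
Step 4 — Series with input arm Z1: Z_in = Z1 + (Z3 || Z2) = 39.15 + j0.834 Ω = 39.16∠1.2° Ω.
Step 5 — Source phasor: V = 16.6∠90.0° V = 0 + j16.6 V.
Step 6 — Current: I = V / Z = 0.009028 + j0.4238 A = 0.4239∠88.8° A.
Step 7 — Complex power: S = V·I* = 7.035 + j0.1499 VA.
Step 8 — Real power: P = Re(S) = 7.035 W.
Step 9 — Reactive power: Q = Im(S) = 0.1499 VAR.
Step 10 — Apparent power: |S| = 7.037 VA.
Step 11 — Power factor: PF = P/|S| = 0.9998 (lagging).

(a) P = 7.035 W  (b) Q = 0.1499 VAR  (c) S = 7.037 VA  (d) PF = 0.9998 (lagging)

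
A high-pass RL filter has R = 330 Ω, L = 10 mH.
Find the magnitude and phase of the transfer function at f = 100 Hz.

Step 1 — Angular frequency: ω = 2π·100 = 628.3 rad/s.
Step 2 — Transfer function: H(jω) = jωL/(R + jωL).
Step 3 — Numerator jωL = j·6.283; denominator R + jωL = 330 + j6.283.
Step 4 — H = 0.0003624 + j0.01903.
Step 5 — Magnitude: |H| = 0.01904 (-34.4 dB); phase: φ = 88.9°.

|H| = 0.01904 (-34.4 dB), φ = 88.9°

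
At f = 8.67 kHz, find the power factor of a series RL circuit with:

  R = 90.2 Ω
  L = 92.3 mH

Step 1 — Angular frequency: ω = 2π·f = 2π·8670 = 5.448e+04 rad/s.
Step 2 — Component impedances:
  R: Z = R = 90.2 Ω
  L: Z = jωL = j·5.448e+04·0.0923 = 0 + j5028 Ω
Step 3 — Series combination: Z_total = R + L = 90.2 + j5028 Ω = 5029∠89.0° Ω.
Step 4 — Power factor: PF = cos(φ) = Re(Z)/|Z| = 90.2/5029 = 0.01794.
Step 5 — Type: Im(Z) = 5028 ⇒ lagging (phase φ = 89.0°).

PF = 0.01794 (lagging, φ = 89.0°)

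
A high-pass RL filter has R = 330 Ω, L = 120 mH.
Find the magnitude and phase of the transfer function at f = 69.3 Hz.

Step 1 — Angular frequency: ω = 2π·69.3 = 435.4 rad/s.
Step 2 — Transfer function: H(jω) = jωL/(R + jωL).
Step 3 — Numerator jωL = j·52.25; denominator R + jωL = 330 + j52.25.
Step 4 — H = 0.02446 + j0.1545.
Step 5 — Magnitude: |H| = 0.1564 (-16.1 dB); phase: φ = 81.0°.

|H| = 0.1564 (-16.1 dB), φ = 81.0°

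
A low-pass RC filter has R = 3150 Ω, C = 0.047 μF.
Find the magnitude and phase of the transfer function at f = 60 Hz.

Step 1 — Angular frequency: ω = 2π·60 = 377 rad/s.
Step 2 — Transfer function: H(jω) = 1/(1 + jωRC).
Step 3 — Denominator: 1 + jωRC = 1 + j·377·3150·4.7e-08 = 1 + j0.05581.
Step 4 — H = 0.9969 - j0.05564.
Step 5 — Magnitude: |H| = 0.9984 (-0.0 dB); phase: φ = -3.2°.

|H| = 0.9984 (-0.0 dB), φ = -3.2°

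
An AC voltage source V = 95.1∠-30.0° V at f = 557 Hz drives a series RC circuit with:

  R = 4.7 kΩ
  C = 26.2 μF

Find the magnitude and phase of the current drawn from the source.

Step 1 — Angular frequency: ω = 2π·f = 2π·557 = 3500 rad/s.
Step 2 — Component impedances:
  R: Z = R = 4700 Ω
  C: Z = 1/(jωC) = -j/(ω·C) = 0 - j10.91 Ω
Step 3 — Series combination: Z_total = R + C = 4700 - j10.91 Ω = 4700∠-0.1° Ω.
Step 4 — Source phasor: V = 95.1∠-30.0° V = 82.36 - j47.55 V.
Step 5 — Ohm's law: I = V / Z_total = (82.36 - j47.55) / (4700 - j10.91) = 0.01755 - j0.01008 A.
Step 6 — Convert to polar: |I| = 0.02023 A, ∠I = -29.9°.

I = 0.02023∠-29.9° A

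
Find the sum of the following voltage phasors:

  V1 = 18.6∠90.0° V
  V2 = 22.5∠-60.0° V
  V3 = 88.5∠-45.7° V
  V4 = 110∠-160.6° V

Step 1 — Convert each phasor to rectangular form:
  V1 = 18.6·(cos(90.0°) + j·sin(90.0°)) = 0 + j18.6 V
  V2 = 22.5·(cos(-60.0°) + j·sin(-60.0°)) = 11.25 - j19.49 V
  V3 = 88.5·(cos(-45.7°) + j·sin(-45.7°)) = 61.81 - j63.34 V
  V4 = 110·(cos(-160.6°) + j·sin(-160.6°)) = -103.8 - j36.54 V
Step 2 — Sum components: V_total = -30.69 - j100.8 V.
Step 3 — Convert to polar: |V_total| = 105.3 V, ∠V_total = -106.9°.

V_total = 105.3∠-106.9° V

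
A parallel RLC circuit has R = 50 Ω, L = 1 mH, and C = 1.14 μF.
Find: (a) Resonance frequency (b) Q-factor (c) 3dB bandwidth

Step 1 — Resonance: ω₀ = 1/√(LC) = 1/√(0.001·1.14e-06) = 2.962e+04 rad/s.
Step 2 — f₀ = ω₀/(2π) = 4714 Hz.
Step 3 — Parallel Q: Q = R/(ω₀L) = 50/(2.962e+04·0.001) = 1.688.
Step 4 — Bandwidth: Δω = ω₀/Q = 1.754e+04 rad/s; BW = Δω/(2π) = 2792 Hz.

(a) f₀ = 4714 Hz  (b) Q = 1.688  (c) BW = 2792 Hz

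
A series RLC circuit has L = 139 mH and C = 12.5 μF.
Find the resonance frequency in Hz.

Step 1 — Resonance condition Im(Z)=0 gives ω₀ = 1/√(LC).
Step 2 — ω₀ = 1/√(0.139·1.25e-05) = 758.6 rad/s.
Step 3 — f₀ = ω₀/(2π) = 120.7 Hz.

f₀ = 120.7 Hz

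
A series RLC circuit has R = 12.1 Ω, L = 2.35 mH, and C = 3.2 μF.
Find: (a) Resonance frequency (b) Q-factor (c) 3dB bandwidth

Step 1 — Resonance condition Im(Z)=0 gives ω₀ = 1/√(LC).
Step 2 — ω₀ = 1/√(0.00235·3.2e-06) = 1.153e+04 rad/s.
Step 3 — f₀ = ω₀/(2π) = 1835 Hz.
Step 4 — Series Q: Q = ω₀L/R = 1.153e+04·0.00235/12.1 = 2.24.
Step 5 — 3dB bandwidth: Δω = ω₀/Q = 5149 rad/s; BW = Δω/(2π) = 819.5 Hz.

(a) f₀ = 1835 Hz  (b) Q = 2.24  (c) BW = 819.5 Hz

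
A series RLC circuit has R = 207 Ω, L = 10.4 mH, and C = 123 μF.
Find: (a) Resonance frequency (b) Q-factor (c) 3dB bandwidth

Step 1 — Resonance: ω₀ = 1/√(LC) = 1/√(0.0104·0.000123) = 884.2 rad/s.
Step 2 — f₀ = ω₀/(2π) = 140.7 Hz.
Step 3 — Series Q: Q = ω₀L/R = 884.2·0.0104/207 = 0.04442.
Step 4 — Bandwidth: Δω = ω₀/Q = 1.99e+04 rad/s; BW = Δω/(2π) = 3168 Hz.

(a) f₀ = 140.7 Hz  (b) Q = 0.04442  (c) BW = 3168 Hz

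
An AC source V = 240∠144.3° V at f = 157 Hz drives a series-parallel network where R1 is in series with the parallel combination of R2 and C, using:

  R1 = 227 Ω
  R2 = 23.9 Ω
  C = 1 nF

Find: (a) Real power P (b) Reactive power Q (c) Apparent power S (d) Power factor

Step 1 — Angular frequency: ω = 2π·f = 2π·157 = 986.5 rad/s.
Step 2 — Component impedances:
  R1: Z = R = 227 Ω
  R2: Z = R = 23.9 Ω
  C: Z = 1/(jωC) = -j/(ω·C) = 0 - j1.014e+06 Ω
Step 3 — Parallel branch: R2 || C = 1/(1/R2 + 1/C) = 23.9 - j0.0005635 Ω.
Step 4 — Series with R1: Z_total = R1 + (R2 || C) = 250.9 - j0.0005635 Ω = 250.9∠-0.0° Ω.
Step 5 — Source phasor: V = 240∠144.3° V = -194.9 + j140 V.
Step 6 — Current: I = V / Z = -0.7768 + j0.5582 A = 0.9566∠144.3° A.
Step 7 — Complex power: S = V·I* = 229.6 - j0.0005156 VA.
Step 8 — Real power: P = Re(S) = 229.6 W.
Step 9 — Reactive power: Q = Im(S) = -0.0005156 VAR.
Step 10 — Apparent power: |S| = 229.6 VA.
Step 11 — Power factor: PF = P/|S| = 1 (leading).

(a) P = 229.6 W  (b) Q = -0.0005156 VAR  (c) S = 229.6 VA  (d) PF = 1 (leading)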